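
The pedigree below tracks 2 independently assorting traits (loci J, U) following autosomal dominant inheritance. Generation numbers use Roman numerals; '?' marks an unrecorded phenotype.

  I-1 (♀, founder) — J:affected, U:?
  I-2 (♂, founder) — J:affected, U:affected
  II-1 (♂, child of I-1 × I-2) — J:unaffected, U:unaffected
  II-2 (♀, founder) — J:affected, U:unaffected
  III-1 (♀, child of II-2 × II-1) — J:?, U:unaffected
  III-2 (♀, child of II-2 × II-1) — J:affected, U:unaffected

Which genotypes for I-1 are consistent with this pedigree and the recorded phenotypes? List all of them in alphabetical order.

I-1 ∈ {Jj Uu, Jj uu}

J/I-1 aff ·: Jj
J/I-2 aff ·: Jj
J/II-1 un I-1×I-2: jj
J/II-2 aff ·: Jj|JJ
J/III-1 ? II-2×II-1: jj|Jj
J/III-2 aff II-2×II-1: Jj
⇒ J over [I-1,I-2,II-1,II-2,III-1,III-2]: 3 consistent
U/I-1 ? ·: uu|Uu
U/I-2 aff ·: Uu
U/II-1 un I-1×I-2: uu
U/II-2 un ·: uu
U/III-1 un II-2×II-1: uu
U/III-2 un II-2×II-1: uu
⇒ U over [I-1,I-2,II-1,II-2,III-1,III-2]: 2 consistent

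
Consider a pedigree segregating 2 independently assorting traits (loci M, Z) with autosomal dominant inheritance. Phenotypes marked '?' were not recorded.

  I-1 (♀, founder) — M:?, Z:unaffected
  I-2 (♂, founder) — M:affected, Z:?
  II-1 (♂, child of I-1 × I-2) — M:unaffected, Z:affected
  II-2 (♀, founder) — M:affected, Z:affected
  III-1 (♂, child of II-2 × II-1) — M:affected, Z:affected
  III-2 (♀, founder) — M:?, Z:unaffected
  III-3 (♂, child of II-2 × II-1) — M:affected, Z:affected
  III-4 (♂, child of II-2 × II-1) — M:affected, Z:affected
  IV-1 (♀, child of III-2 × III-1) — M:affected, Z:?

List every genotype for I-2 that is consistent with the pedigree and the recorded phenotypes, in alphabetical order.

M/I-1 ? ·: mm|Mm
M/I-2 aff ·: Mm
M/II-1 un I-1×I-2: mm
M/II-2 aff ·: Mm|MM
M/III-1 aff II-2×II-1: Mm
M/III-2 ? ·: mm|Mm|MM
M/III-3 aff II-2×II-1: Mm
M/III-4 aff II-2×II-1: Mm
M/IV-1 aff III-2×III-1: Mm|MM
⇒ M over [I-1,I-2,II-1,II-2,III-1,III-2,III-3,III-4,IV-1]: 20 consistent
Z/I-1 un ·: zz
Z/I-2 ? ·: Zz|ZZ
Z/II-1 aff I-1×I-2: Zz
Z/II-2 aff ·: Zz|ZZ
Z/III-1 aff II-2×II-1: Zz|ZZ
Z/III-2 un ·: zz
Z/III-3 aff II-2×II-1: Zz|ZZ
Z/III-4 aff II-2×II-1: Zz|ZZ
Z/IV-1 ? III-2×III-1: zz|Zz
⇒ Z over [I-1,I-2,II-1,II-2,III-1,III-2,III-3,III-4,IV-1]: 48 consistent

I-2 ∈ {Mm ZZ, Mm Zz}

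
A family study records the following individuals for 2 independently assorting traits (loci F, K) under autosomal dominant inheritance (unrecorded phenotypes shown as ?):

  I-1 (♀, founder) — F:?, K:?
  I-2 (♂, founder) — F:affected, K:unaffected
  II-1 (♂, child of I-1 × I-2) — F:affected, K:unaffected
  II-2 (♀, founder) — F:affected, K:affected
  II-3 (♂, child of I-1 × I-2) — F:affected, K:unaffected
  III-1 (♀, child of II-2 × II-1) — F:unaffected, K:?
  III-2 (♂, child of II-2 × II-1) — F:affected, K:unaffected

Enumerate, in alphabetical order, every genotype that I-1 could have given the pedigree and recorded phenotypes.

I-1 ∈ {FF Kk, FF kk, Ff Kk, Ff kk, ff Kk, ff kk}

F/I-1 ? ·: ff|Ff|FF
F/I-2 aff ·: Ff|FF
F/II-1 aff I-1×I-2: Ff
F/II-2 aff ·: Ff
F/II-3 aff I-1×I-2: Ff|FF
F/III-1 un II-2×II-1: ff
F/III-2 aff II-2×II-1: Ff|FF
⇒ F over [I-1,I-2,II-1,II-2,II-3,III-1,III-2]: 16 consistent
K/I-1 ? ·: kk|Kk
K/I-2 un ·: kk
K/II-1 un I-1×I-2: kk
K/II-2 aff ·: Kk
K/II-3 un I-1×I-2: kk
K/III-1 ? II-2×II-1: kk|Kk
K/III-2 un II-2×II-1: kk
⇒ K over [I-1,I-2,II-1,II-2,II-3,III-1,III-2]: 4 consistent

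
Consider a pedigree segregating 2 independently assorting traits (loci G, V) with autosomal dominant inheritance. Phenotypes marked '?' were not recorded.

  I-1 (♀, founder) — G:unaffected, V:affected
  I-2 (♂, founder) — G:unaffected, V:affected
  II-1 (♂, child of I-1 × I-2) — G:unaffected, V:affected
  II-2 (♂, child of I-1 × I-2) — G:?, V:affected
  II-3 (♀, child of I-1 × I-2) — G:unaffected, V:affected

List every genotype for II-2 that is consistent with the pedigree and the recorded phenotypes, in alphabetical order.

II-2 ∈ {gg VV, gg Vv}

G/I-1 un ·: gg
G/I-2 un ·: gg
G/II-1 un I-1×I-2: gg
G/II-2 ? I-1×I-2: gg
G/II-3 un I-1×I-2: gg
⇒ G over [I-1,I-2,II-1,II-2,II-3]: 1 consistent
V/I-1 aff ·: Vv|VV
V/I-2 aff ·: Vv|VV
V/II-1 aff I-1×I-2: Vv|VV
V/II-2 aff I-1×I-2: Vv|VV
V/II-3 aff I-1×I-2: Vv|VV
⇒ V over [I-1,I-2,II-1,II-2,II-3]: 25 consistent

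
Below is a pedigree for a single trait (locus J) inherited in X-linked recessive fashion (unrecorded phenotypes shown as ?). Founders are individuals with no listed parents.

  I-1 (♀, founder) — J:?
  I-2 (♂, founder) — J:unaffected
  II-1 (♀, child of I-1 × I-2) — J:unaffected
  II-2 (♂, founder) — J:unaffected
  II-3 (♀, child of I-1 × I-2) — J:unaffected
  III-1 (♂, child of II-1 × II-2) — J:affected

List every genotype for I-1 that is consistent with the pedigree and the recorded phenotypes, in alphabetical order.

J/I-1 ? ·: X^JX^j|X^jX^j
J/I-2 un ·: X^JY
J/II-1 un I-1×I-2: X^JX^j
J/II-2 un ·: X^JY
J/II-3 un I-1×I-2: X^JX^J|X^JX^j
J/III-1 aff II-1×II-2: X^jY
⇒ J over [I-1,I-2,II-1,II-2,II-3,III-1]: 3 consistent

I-1 ∈ {X^JX^j, X^jX^j}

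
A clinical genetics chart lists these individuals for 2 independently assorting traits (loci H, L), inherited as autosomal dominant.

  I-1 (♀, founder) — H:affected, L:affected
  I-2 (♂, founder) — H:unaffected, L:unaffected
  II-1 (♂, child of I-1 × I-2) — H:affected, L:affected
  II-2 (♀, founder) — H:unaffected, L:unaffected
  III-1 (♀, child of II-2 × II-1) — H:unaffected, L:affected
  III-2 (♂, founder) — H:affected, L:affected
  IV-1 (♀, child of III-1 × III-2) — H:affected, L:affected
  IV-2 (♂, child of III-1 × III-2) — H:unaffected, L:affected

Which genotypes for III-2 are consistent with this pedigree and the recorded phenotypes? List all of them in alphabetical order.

III-2 ∈ {Hh LL, Hh Ll}

H/I-1 aff ·: Hh|HH
H/I-2 un ·: hh
H/II-1 aff I-1×I-2: Hh
H/II-2 un ·: hh
H/III-1 un II-2×II-1: hh
H/III-2 aff ·: Hh
H/IV-1 aff III-1×III-2: Hh
H/IV-2 un III-1×III-2: hh
⇒ H over [I-1,I-2,II-1,II-2,III-1,III-2,IV-1,IV-2]: 2 consistent
L/I-1 aff ·: Ll|LL
L/I-2 un ·: ll
L/II-1 aff I-1×I-2: Ll
L/II-2 un ·: ll
L/III-1 aff II-2×II-1: Ll
L/III-2 aff ·: Ll|LL
L/IV-1 aff III-1×III-2: Ll|LL
L/IV-2 aff III-1×III-2: Ll|LL
⇒ L over [I-1,I-2,II-1,II-2,III-1,III-2,IV-1,IV-2]: 16 consistent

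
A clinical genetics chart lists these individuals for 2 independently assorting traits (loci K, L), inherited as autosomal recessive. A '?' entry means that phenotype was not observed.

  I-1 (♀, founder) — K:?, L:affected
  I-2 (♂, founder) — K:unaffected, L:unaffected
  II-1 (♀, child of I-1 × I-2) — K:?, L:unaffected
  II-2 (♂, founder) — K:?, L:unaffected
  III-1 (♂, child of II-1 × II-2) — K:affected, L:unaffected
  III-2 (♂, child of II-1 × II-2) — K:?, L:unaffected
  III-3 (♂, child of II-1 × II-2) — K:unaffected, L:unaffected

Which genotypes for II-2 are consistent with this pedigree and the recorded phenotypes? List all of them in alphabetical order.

K/I-1 ? ·: KK|Kk|kk
K/I-2 un ·: KK|Kk
K/II-1 ? I-1×I-2: Kk|kk
K/II-2 ? ·: Kk|kk
K/III-1 aff II-1×II-2: kk
K/III-2 ? II-1×II-2: KK|Kk|kk
K/III-3 un II-1×II-2: KK|Kk
⇒ K over [I-1,I-2,II-1,II-2,III-1,III-2,III-3]: 44 consistent
L/I-1 aff ·: ll
L/I-2 un ·: LL|Ll
L/II-1 un I-1×I-2: Ll
L/II-2 un ·: LL|Ll
L/III-1 un II-1×II-2: LL|Ll
L/III-2 un II-1×II-2: LL|Ll
L/III-3 un II-1×II-2: LL|Ll
⇒ L over [I-1,I-2,II-1,II-2,III-1,III-2,III-3]: 32 consistent

II-2 ∈ {Kk LL, Kk Ll, kk LL, kk Ll}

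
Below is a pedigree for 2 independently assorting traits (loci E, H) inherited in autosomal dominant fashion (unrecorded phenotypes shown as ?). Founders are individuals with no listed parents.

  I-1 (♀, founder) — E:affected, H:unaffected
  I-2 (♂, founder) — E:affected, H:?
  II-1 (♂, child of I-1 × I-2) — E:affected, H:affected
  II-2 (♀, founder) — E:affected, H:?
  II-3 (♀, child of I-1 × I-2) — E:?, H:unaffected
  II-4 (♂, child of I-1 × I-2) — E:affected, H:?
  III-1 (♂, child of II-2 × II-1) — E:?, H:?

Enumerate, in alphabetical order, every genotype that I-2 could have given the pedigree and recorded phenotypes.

E/I-1 aff ·: Ee|EE
E/I-2 aff ·: Ee|EE
E/II-1 aff I-1×I-2: Ee|EE
E/II-2 aff ·: Ee|EE
E/II-3 ? I-1×I-2: ee|Ee|EE
E/II-4 aff I-1×I-2: Ee|EE
E/III-1 ? II-2×II-1: ee|Ee|EE
⇒ E over [I-1,I-2,II-1,II-2,II-3,II-4,III-1]: 115 consistent
H/I-1 un ·: hh
H/I-2 ? ·: Hh
H/II-1 aff I-1×I-2: Hh
H/II-2 ? ·: hh|Hh|HH
H/II-3 un I-1×I-2: hh
H/II-4 ? I-1×I-2: hh|Hh
H/III-1 ? II-2×II-1: hh|Hh|HH
⇒ H over [I-1,I-2,II-1,II-2,II-3,II-4,III-1]: 14 consistent

I-2 ∈ {EE Hh, Ee Hh}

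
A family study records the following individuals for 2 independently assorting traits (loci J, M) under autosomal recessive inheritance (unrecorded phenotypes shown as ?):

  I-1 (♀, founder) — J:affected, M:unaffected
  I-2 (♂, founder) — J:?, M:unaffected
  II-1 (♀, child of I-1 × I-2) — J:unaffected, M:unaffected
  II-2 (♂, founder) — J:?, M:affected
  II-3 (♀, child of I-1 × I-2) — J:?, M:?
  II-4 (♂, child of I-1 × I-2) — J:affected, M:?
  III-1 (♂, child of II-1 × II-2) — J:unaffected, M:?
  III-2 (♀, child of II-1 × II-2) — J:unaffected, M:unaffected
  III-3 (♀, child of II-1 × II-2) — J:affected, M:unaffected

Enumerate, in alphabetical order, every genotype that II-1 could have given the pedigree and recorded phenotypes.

J/I-1 aff ·: jj
J/I-2 ? ·: Jj
J/II-1 un I-1×I-2: Jj
J/II-2 ? ·: Jj|jj
J/II-3 ? I-1×I-2: Jj|jj
J/II-4 aff I-1×I-2: jj
J/III-1 un II-1×II-2: JJ|Jj
J/III-2 un II-1×II-2: JJ|Jj
J/III-3 aff II-1×II-2: jj
⇒ J over [I-1,I-2,II-1,II-2,II-3,II-4,III-1,III-2,III-3]: 10 consistent
M/I-1 un ·: MM|Mm
M/I-2 un ·: MM|Mm
M/II-1 un I-1×I-2: MM|Mm
M/II-2 aff ·: mm
M/II-3 ? I-1×I-2: MM|Mm|mm
M/II-4 ? I-1×I-2: MM|Mm|mm
M/III-1 ? II-1×II-2: Mm|mm
M/III-2 un II-1×II-2: Mm
M/III-3 un II-1×II-2: Mm
⇒ M over [I-1,I-2,II-1,II-2,II-3,II-4,III-1,III-2,III-3]: 52 consistent

II-1 ∈ {Jj MM, Jj Mm}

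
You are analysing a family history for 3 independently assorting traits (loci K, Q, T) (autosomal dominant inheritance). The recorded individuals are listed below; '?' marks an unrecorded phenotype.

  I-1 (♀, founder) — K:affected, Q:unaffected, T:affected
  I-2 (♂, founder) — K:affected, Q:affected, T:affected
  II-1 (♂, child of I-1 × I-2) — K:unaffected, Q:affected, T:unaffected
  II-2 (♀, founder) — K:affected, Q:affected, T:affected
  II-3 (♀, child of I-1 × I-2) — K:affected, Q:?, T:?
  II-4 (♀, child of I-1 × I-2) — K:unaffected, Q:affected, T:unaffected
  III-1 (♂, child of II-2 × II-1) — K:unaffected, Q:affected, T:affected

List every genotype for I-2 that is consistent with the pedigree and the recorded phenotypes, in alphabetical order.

I-2 ∈ {Kk QQ Tt, Kk Qq Tt}

K/I-1 aff ·: Kk
K/I-2 aff ·: Kk
K/II-1 un I-1×I-2: kk
K/II-2 aff ·: Kk
K/II-3 aff I-1×I-2: Kk|KK
K/II-4 un I-1×I-2: kk
K/III-1 un II-2×II-1: kk
⇒ K over [I-1,I-2,II-1,II-2,II-3,II-4,III-1]: 2 consistent
Q/I-1 un ·: qq
Q/I-2 aff ·: Qq|QQ
Q/II-1 aff I-1×I-2: Qq
Q/II-2 aff ·: Qq|QQ
Q/II-3 ? I-1×I-2: qq|Qq
Q/II-4 aff I-1×I-2: Qq
Q/III-1 aff II-2×II-1: Qq|QQ
⇒ Q over [I-1,I-2,II-1,II-2,II-3,II-4,III-1]: 12 consistent
T/I-1 aff ·: Tt
T/I-2 aff ·: Tt
T/II-1 un I-1×I-2: tt
T/II-2 aff ·: Tt|TT
T/II-3 ? I-1×I-2: tt|Tt|TT
T/II-4 un I-1×I-2: tt
T/III-1 aff II-2×II-1: Tt
⇒ T over [I-1,I-2,II-1,II-2,II-3,II-4,III-1]: 6 consistent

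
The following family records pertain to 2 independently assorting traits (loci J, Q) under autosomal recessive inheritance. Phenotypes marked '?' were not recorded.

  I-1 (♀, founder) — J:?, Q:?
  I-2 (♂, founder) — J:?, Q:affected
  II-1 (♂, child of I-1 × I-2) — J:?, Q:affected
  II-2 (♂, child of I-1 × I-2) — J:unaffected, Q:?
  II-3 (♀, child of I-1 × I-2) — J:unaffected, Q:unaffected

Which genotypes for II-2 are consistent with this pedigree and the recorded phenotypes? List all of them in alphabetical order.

J/I-1 ? ·: JJ|Jj|jj
J/I-2 ? ·: JJ|Jj|jj
J/II-1 ? I-1×I-2: JJ|Jj|jj
J/II-2 un I-1×I-2: JJ|Jj
J/II-3 un I-1×I-2: JJ|Jj
⇒ J over [I-1,I-2,II-1,II-2,II-3]: 35 consistent
Q/I-1 ? ·: Qq
Q/I-2 aff ·: qq
Q/II-1 aff I-1×I-2: qq
Q/II-2 ? I-1×I-2: Qq|qq
Q/II-3 un I-1×I-2: Qq
⇒ Q over [I-1,I-2,II-1,II-2,II-3]: 2 consistent

II-2 ∈ {JJ Qq, JJ qq, Jj Qq, Jj qq}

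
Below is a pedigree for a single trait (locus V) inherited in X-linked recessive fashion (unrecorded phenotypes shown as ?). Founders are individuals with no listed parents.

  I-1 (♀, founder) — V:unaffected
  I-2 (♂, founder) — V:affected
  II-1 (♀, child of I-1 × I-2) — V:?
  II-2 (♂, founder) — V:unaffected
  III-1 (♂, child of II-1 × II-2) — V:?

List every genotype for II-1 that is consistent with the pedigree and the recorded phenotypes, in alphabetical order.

II-1 ∈ {X^VX^v, X^vX^v}

V/I-1 un ·: X^VX^V|X^VX^v
V/I-2 aff ·: X^vY
V/II-1 ? I-1×I-2: X^VX^v|X^vX^v
V/II-2 un ·: X^VY
V/III-1 ? II-1×II-2: X^VY|X^vY
⇒ V over [I-1,I-2,II-1,II-2,III-1]: 5 consistent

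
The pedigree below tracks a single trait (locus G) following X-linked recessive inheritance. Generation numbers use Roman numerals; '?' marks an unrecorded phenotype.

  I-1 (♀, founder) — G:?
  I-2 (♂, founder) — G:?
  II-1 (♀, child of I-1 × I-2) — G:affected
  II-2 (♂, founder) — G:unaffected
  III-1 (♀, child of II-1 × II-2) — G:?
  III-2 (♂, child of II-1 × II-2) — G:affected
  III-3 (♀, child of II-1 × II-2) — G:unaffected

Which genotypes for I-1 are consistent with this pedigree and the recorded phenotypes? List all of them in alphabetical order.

I-1 ∈ {X^GX^g, X^gX^g}

G/I-1 ? ·: X^GX^g|X^gX^g
G/I-2 ? ·: X^gY
G/II-1 aff I-1×I-2: X^gX^g
G/II-2 un ·: X^GY
G/III-1 ? II-1×II-2: X^GX^g
G/III-2 aff II-1×II-2: X^gY
G/III-3 un II-1×II-2: X^GX^g
⇒ G over [I-1,I-2,II-1,II-2,III-1,III-2,III-3]: 2 consistent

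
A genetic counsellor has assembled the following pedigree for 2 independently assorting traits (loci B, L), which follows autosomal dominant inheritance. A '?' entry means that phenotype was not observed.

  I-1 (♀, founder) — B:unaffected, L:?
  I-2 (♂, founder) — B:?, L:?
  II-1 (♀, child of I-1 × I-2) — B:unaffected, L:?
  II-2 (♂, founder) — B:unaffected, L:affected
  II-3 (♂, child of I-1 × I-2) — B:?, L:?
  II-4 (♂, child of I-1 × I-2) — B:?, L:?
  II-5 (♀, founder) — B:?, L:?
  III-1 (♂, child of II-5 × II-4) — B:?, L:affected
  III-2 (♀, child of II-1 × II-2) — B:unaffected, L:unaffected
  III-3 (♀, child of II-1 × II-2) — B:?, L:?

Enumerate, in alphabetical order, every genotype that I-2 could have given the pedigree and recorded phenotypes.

I-2 ∈ {Bb LL, Bb Ll, Bb ll, bb LL, bb Ll, bb ll}

B/I-1 un ·: bb
B/I-2 ? ·: bb|Bb
B/II-1 un I-1×I-2: bb
B/II-2 un ·: bb
B/II-3 ? I-1×I-2: bb|Bb
B/II-4 ? I-1×I-2: bb|Bb
B/II-5 ? ·: bb|Bb|BB
B/III-1 ? II-5×II-4: bb|Bb|BB
B/III-2 un II-1×II-2: bb
B/III-3 ? II-1×II-2: bb
⇒ B over [I-1,I-2,II-1,II-2,II-3,II-4,II-5,III-1,III-2,III-3]: 26 consistent
L/I-1 ? ·: ll|Ll|LL
L/I-2 ? ·: ll|Ll|LL
L/II-1 ? I-1×I-2: ll|Ll
L/II-2 aff ·: Ll
L/II-3 ? I-1×I-2: ll|Ll|LL
L/II-4 ? I-1×I-2: ll|Ll|LL
L/II-5 ? ·: ll|Ll|LL
L/III-1 aff II-5×II-4: Ll|LL
L/III-2 un II-1×II-2: ll
L/III-3 ? II-1×II-2: ll|Ll|LL
⇒ L over [I-1,I-2,II-1,II-2,II-3,II-4,II-5,III-1,III-2,III-3]: 447 consistent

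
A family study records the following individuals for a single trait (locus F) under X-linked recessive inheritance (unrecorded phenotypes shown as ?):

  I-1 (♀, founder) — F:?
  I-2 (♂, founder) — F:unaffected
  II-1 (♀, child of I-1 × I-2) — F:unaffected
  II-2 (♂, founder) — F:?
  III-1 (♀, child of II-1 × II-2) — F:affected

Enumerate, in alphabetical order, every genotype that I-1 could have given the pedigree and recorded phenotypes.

I-1 ∈ {X^FX^f, X^fX^f}

F/I-1 ? ·: X^FX^f|X^fX^f
F/I-2 un ·: X^FY
F/II-1 un I-1×I-2: X^FX^f
F/II-2 ? ·: X^fY
F/III-1 aff II-1×II-2: X^fX^f
⇒ F over [I-1,I-2,II-1,II-2,III-1]: 2 consistent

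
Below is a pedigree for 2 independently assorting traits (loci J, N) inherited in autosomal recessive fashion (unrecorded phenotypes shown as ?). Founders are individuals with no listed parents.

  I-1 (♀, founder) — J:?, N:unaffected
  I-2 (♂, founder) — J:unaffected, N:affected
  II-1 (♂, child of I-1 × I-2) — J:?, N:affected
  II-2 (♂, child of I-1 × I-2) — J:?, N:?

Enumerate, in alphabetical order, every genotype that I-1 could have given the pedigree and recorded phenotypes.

I-1 ∈ {JJ Nn, Jj Nn, jj Nn}

J/I-1 ? ·: JJ|Jj|jj
J/I-2 un ·: JJ|Jj
J/II-1 ? I-1×I-2: JJ|Jj|jj
J/II-2 ? I-1×I-2: JJ|Jj|jj
⇒ J over [I-1,I-2,II-1,II-2]: 23 consistent
N/I-1 un ·: Nn
N/I-2 aff ·: nn
N/II-1 aff I-1×I-2: nn
N/II-2 ? I-1×I-2: Nn|nn
⇒ N over [I-1,I-2,II-1,II-2]: 2 consistent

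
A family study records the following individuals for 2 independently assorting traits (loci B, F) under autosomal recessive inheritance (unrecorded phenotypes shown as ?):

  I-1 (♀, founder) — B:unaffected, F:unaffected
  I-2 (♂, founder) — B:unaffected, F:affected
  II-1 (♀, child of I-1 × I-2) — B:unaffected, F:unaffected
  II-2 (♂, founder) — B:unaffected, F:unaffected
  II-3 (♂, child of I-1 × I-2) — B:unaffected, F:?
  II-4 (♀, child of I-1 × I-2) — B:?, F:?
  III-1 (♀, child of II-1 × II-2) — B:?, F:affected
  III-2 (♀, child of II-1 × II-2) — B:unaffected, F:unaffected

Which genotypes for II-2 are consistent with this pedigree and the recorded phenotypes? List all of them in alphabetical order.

II-2 ∈ {BB Ff, Bb Ff}

B/I-1 un ·: BB|Bb
B/I-2 un ·: BB|Bb
B/II-1 un I-1×I-2: BB|Bb
B/II-2 un ·: BB|Bb
B/II-3 un I-1×I-2: BB|Bb
B/II-4 ? I-1×I-2: BB|Bb|bb
B/III-1 ? II-1×II-2: BB|Bb|bb
B/III-2 un II-1×II-2: BB|Bb
⇒ B over [I-1,I-2,II-1,II-2,II-3,II-4,III-1,III-2]: 215 consistent
F/I-1 un ·: FF|Ff
F/I-2 aff ·: ff
F/II-1 un I-1×I-2: Ff
F/II-2 un ·: Ff
F/II-3 ? I-1×I-2: Ff|ff
F/II-4 ? I-1×I-2: Ff|ff
F/III-1 aff II-1×II-2: ff
F/III-2 un II-1×II-2: FF|Ff
⇒ F over [I-1,I-2,II-1,II-2,II-3,II-4,III-1,III-2]: 10 consistent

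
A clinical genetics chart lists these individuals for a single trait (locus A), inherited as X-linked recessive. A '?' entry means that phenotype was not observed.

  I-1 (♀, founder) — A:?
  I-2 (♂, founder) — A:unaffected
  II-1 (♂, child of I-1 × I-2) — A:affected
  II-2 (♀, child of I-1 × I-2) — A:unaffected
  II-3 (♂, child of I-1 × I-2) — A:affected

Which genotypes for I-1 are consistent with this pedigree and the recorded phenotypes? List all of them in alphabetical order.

A/I-1 ? ·: X^AX^a|X^aX^a
A/I-2 un ·: X^AY
A/II-1 aff I-1×I-2: X^aY
A/II-2 un I-1×I-2: X^AX^A|X^AX^a
A/II-3 aff I-1×I-2: X^aY
⇒ A over [I-1,I-2,II-1,II-2,II-3]: 3 consistent

I-1 ∈ {X^AX^a, X^aX^a}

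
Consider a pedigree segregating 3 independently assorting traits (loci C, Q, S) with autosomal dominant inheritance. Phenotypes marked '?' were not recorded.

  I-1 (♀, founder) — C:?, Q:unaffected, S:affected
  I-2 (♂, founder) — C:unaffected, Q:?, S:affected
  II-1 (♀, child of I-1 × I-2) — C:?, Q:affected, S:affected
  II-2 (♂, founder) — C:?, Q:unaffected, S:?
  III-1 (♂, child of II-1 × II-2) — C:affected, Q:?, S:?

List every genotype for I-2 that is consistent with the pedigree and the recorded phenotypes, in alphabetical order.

C/I-1 ? ·: cc|Cc|CC
C/I-2 un ·: cc
C/II-1 ? I-1×I-2: cc|Cc
C/II-2 ? ·: cc|Cc|CC
C/III-1 aff II-1×II-2: Cc|CC
⇒ C over [I-1,I-2,II-1,II-2,III-1]: 14 consistent
Q/I-1 un ·: qq
Q/I-2 ? ·: Qq|QQ
Q/II-1 aff I-1×I-2: Qq
Q/II-2 un ·: qq
Q/III-1 ? II-1×II-2: qq|Qq
⇒ Q over [I-1,I-2,II-1,II-2,III-1]: 4 consistent
S/I-1 aff ·: Ss|SS
S/I-2 aff ·: Ss|SS
S/II-1 aff I-1×I-2: Ss|SS
S/II-2 ? ·: ss|Ss|SS
S/III-1 ? II-1×II-2: ss|Ss|SS
⇒ S over [I-1,I-2,II-1,II-2,III-1]: 37 consistent

I-2 ∈ {cc QQ SS, cc QQ Ss, cc Qq SS, cc Qq Ss}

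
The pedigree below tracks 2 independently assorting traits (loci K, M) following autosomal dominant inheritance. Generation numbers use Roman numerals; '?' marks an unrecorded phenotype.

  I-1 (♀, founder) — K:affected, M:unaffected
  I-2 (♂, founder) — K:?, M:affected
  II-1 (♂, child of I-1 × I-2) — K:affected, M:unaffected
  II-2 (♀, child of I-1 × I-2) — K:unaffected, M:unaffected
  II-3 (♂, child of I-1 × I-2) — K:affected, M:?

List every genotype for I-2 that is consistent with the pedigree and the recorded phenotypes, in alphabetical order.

K/I-1 aff ·: Kk
K/I-2 ? ·: kk|Kk
K/II-1 aff I-1×I-2: Kk|KK
K/II-2 un I-1×I-2: kk
K/II-3 aff I-1×I-2: Kk|KK
⇒ K over [I-1,I-2,II-1,II-2,II-3]: 5 consistent
M/I-1 un ·: mm
M/I-2 aff ·: Mm
M/II-1 un I-1×I-2: mm
M/II-2 un I-1×I-2: mm
M/II-3 ? I-1×I-2: mm|Mm
⇒ M over [I-1,I-2,II-1,II-2,II-3]: 2 consistent

I-2 ∈ {Kk Mm, kk Mm}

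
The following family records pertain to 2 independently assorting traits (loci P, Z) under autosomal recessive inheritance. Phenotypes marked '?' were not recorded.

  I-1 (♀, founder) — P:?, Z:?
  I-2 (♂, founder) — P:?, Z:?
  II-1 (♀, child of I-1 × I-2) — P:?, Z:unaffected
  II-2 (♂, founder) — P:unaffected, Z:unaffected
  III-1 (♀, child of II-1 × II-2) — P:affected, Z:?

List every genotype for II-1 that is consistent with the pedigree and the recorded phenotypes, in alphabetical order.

II-1 ∈ {Pp ZZ, Pp Zz, pp ZZ, pp Zz}

P/I-1 ? ·: PP|Pp|pp
P/I-2 ? ·: PP|Pp|pp
P/II-1 ? I-1×I-2: Pp|pp
P/II-2 un ·: Pp
P/III-1 aff II-1×II-2: pp
⇒ P over [I-1,I-2,II-1,II-2,III-1]: 11 consistent
Z/I-1 ? ·: ZZ|Zz|zz
Z/I-2 ? ·: ZZ|Zz|zz
Z/II-1 un I-1×I-2: ZZ|Zz
Z/II-2 un ·: ZZ|Zz
Z/III-1 ? II-1×II-2: ZZ|Zz|zz
⇒ Z over [I-1,I-2,II-1,II-2,III-1]: 47 consistent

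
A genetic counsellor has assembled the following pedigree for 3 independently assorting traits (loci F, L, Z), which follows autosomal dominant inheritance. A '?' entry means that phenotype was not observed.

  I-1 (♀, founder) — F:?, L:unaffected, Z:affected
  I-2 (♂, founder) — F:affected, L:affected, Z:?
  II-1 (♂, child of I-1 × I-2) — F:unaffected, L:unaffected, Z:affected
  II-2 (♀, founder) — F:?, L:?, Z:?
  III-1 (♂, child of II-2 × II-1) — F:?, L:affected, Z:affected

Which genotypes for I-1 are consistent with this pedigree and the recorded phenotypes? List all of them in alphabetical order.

I-1 ∈ {Ff ll ZZ, Ff ll Zz, ff ll ZZ, ff ll Zz}

F/I-1 ? ·: ff|Ff
F/I-2 aff ·: Ff
F/II-1 un I-1×I-2: ff
F/II-2 ? ·: ff|Ff|FF
F/III-1 ? II-2×II-1: ff|Ff
⇒ F over [I-1,I-2,II-1,II-2,III-1]: 8 consistent
L/I-1 un ·: ll
L/I-2 aff ·: Ll
L/II-1 un I-1×I-2: ll
L/II-2 ? ·: Ll|LL
L/III-1 aff II-2×II-1: Ll
⇒ L over [I-1,I-2,II-1,II-2,III-1]: 2 consistent
Z/I-1 aff ·: Zz|ZZ
Z/I-2 ? ·: zz|Zz|ZZ
Z/II-1 aff I-1×I-2: Zz|ZZ
Z/II-2 ? ·: zz|Zz|ZZ
Z/III-1 aff II-2×II-1: Zz|ZZ
⇒ Z over [I-1,I-2,II-1,II-2,III-1]: 41 consistent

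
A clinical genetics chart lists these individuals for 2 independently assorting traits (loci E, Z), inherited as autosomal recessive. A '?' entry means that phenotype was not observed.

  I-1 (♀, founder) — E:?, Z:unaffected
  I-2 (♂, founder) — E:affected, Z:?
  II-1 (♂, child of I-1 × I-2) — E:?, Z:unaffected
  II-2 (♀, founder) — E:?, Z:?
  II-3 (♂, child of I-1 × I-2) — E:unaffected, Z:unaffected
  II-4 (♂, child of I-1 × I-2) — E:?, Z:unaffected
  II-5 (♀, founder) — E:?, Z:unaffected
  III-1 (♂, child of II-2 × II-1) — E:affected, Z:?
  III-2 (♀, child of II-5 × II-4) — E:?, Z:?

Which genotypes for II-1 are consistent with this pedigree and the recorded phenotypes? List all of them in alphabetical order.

E/I-1 ? ·: EE|Ee
E/I-2 aff ·: ee
E/II-1 ? I-1×I-2: Ee|ee
E/II-2 ? ·: Ee|ee
E/II-3 un I-1×I-2: Ee
E/II-4 ? I-1×I-2: Ee|ee
E/II-5 ? ·: EE|Ee|ee
E/III-1 aff II-2×II-1: ee
E/III-2 ? II-5×II-4: EE|Ee|ee
⇒ E over [I-1,I-2,II-1,II-2,II-3,II-4,II-5,III-1,III-2]: 58 consistent
Z/I-1 un ·: ZZ|Zz
Z/I-2 ? ·: ZZ|Zz|zz
Z/II-1 un I-1×I-2: ZZ|Zz
Z/II-2 ? ·: ZZ|Zz|zz
Z/II-3 un I-1×I-2: ZZ|Zz
Z/II-4 un I-1×I-2: ZZ|Zz
Z/II-5 un ·: ZZ|Zz
Z/III-1 ? II-2×II-1: ZZ|Zz|zz
Z/III-2 ? II-5×II-4: ZZ|Zz|zz
⇒ Z over [I-1,I-2,II-1,II-2,II-3,II-4,II-5,III-1,III-2]: 610 consistent

II-1 ∈ {Ee ZZ, Ee Zz, ee ZZ, ee Zz}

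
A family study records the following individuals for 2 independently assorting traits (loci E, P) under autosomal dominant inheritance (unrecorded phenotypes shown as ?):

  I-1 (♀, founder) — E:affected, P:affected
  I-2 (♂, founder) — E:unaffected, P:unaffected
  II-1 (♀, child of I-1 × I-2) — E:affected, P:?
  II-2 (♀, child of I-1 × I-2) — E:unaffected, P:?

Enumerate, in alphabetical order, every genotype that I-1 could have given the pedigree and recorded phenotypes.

E/I-1 aff ·: Ee
E/I-2 un ·: ee
E/II-1 aff I-1×I-2: Ee
E/II-2 un I-1×I-2: ee
⇒ E over [I-1,I-2,II-1,II-2]: 1 consistent
P/I-1 aff ·: Pp|PP
P/I-2 un ·: pp
P/II-1 ? I-1×I-2: pp|Pp
P/II-2 ? I-1×I-2: pp|Pp
⇒ P over [I-1,I-2,II-1,II-2]: 5 consistent

I-1 ∈ {Ee PP, Ee Pp}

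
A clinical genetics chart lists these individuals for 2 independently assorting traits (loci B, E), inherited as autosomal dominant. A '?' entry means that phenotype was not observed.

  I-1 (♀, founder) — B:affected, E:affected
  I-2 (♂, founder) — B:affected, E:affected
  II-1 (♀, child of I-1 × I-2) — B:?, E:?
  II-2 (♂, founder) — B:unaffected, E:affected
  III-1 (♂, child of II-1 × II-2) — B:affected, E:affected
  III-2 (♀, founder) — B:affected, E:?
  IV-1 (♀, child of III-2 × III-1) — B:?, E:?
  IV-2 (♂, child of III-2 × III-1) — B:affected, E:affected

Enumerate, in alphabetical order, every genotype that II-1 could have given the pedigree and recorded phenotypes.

II-1 ∈ {BB EE, BB Ee, BB ee, Bb EE, Bb Ee, Bb ee}

B/I-1 aff ·: Bb|BB
B/I-2 aff ·: Bb|BB
B/II-1 ? I-1×I-2: Bb|BB
B/II-2 un ·: bb
B/III-1 aff II-1×II-2: Bb
B/III-2 aff ·: Bb|BB
B/IV-1 ? III-2×III-1: bb|Bb|BB
B/IV-2 aff III-2×III-1: Bb|BB
⇒ B over [I-1,I-2,II-1,II-2,III-1,III-2,IV-1,IV-2]: 70 consistent
E/I-1 aff ·: Ee|EE
E/I-2 aff ·: Ee|EE
E/II-1 ? I-1×I-2: ee|Ee|EE
E/II-2 aff ·: Ee|EE
E/III-1 aff II-1×II-2: Ee|EE
E/III-2 ? ·: ee|Ee|EE
E/IV-1 ? III-2×III-1: ee|Ee|EE
E/IV-2 aff III-2×III-1: Ee|EE
⇒ E over [I-1,I-2,II-1,II-2,III-1,III-2,IV-1,IV-2]: 228 consistent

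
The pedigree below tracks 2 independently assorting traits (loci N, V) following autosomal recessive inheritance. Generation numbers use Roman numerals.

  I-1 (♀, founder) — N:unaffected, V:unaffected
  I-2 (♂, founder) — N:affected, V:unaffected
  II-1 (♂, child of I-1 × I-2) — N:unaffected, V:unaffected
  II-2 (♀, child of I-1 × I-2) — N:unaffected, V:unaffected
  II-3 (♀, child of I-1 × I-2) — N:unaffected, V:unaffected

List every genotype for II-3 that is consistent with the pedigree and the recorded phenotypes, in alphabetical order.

II-3 ∈ {Nn VV, Nn Vv}

N/I-1 un ·: NN|Nn
N/I-2 aff ·: nn
N/II-1 un I-1×I-2: Nn
N/II-2 un I-1×I-2: Nn
N/II-3 un I-1×I-2: Nn
⇒ N over [I-1,I-2,II-1,II-2,II-3]: 2 consistent
V/I-1 un ·: VV|Vv
V/I-2 un ·: VV|Vv
V/II-1 un I-1×I-2: VV|Vv
V/II-2 un I-1×I-2: VV|Vv
V/II-3 un I-1×I-2: VV|Vv
⇒ V over [I-1,I-2,II-1,II-2,II-3]: 25 consistent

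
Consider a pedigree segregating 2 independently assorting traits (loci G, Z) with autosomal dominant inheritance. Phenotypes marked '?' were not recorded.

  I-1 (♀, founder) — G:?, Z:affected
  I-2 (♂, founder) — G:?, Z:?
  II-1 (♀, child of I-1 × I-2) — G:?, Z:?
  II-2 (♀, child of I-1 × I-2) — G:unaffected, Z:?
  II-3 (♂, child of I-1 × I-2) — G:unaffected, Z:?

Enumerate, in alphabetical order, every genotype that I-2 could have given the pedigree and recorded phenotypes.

G/I-1 ? ·: gg|Gg
G/I-2 ? ·: gg|Gg
G/II-1 ? I-1×I-2: gg|Gg|GG
G/II-2 un I-1×I-2: gg
G/II-3 un I-1×I-2: gg
⇒ G over [I-1,I-2,II-1,II-2,II-3]: 8 consistent
Z/I-1 aff ·: Zz|ZZ
Z/I-2 ? ·: zz|Zz|ZZ
Z/II-1 ? I-1×I-2: zz|Zz|ZZ
Z/II-2 ? I-1×I-2: zz|Zz|ZZ
Z/II-3 ? I-1×I-2: zz|Zz|ZZ
⇒ Z over [I-1,I-2,II-1,II-2,II-3]: 53 consistent

I-2 ∈ {Gg ZZ, Gg Zz, Gg zz, gg ZZ, gg Zz, gg zz}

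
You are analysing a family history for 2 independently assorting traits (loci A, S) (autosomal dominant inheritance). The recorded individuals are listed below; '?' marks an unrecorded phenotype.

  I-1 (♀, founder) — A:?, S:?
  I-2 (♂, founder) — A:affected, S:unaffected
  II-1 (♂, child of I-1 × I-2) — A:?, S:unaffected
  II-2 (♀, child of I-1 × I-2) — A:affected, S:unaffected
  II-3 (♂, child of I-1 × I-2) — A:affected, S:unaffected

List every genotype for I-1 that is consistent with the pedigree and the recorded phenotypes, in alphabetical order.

I-1 ∈ {AA Ss, AA ss, Aa Ss, Aa ss, aa Ss, aa ss}

A/I-1 ? ·: aa|Aa|AA
A/I-2 aff ·: Aa|AA
A/II-1 ? I-1×I-2: aa|Aa|AA
A/II-2 aff I-1×I-2: Aa|AA
A/II-3 aff I-1×I-2: Aa|AA
⇒ A over [I-1,I-2,II-1,II-2,II-3]: 32 consistent
S/I-1 ? ·: ss|Ss
S/I-2 un ·: ss
S/II-1 un I-1×I-2: ss
S/II-2 un I-1×I-2: ss
S/II-3 un I-1×I-2: ss
⇒ S over [I-1,I-2,II-1,II-2,II-3]: 2 consistent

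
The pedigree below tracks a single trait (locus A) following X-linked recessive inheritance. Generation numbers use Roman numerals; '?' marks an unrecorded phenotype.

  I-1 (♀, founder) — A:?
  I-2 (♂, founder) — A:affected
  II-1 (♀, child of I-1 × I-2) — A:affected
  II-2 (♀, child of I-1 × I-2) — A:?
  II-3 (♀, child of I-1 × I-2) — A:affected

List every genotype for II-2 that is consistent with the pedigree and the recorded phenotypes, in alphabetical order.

A/I-1 ? ·: X^AX^a|X^aX^a
A/I-2 aff ·: X^aY
A/II-1 aff I-1×I-2: X^aX^a
A/II-2 ? I-1×I-2: X^AX^a|X^aX^a
A/II-3 aff I-1×I-2: X^aX^a
⇒ A over [I-1,I-2,II-1,II-2,II-3]: 3 consistent

II-2 ∈ {X^AX^a, X^aX^a}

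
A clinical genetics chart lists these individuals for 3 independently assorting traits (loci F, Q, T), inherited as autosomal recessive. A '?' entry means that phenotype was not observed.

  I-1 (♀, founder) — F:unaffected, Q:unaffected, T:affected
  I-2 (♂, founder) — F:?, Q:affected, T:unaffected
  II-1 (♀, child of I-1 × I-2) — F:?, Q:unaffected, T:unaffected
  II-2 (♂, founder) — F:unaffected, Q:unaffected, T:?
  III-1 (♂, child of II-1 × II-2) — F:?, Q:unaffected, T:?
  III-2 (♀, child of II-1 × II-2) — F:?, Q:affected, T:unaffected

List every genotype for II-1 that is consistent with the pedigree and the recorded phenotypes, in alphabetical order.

F/I-1 un ·: FF|Ff
F/I-2 ? ·: FF|Ff|ff
F/II-1 ? I-1×I-2: FF|Ff|ff
F/II-2 un ·: FF|Ff
F/III-1 ? II-1×II-2: FF|Ff|ff
F/III-2 ? II-1×II-2: FF|Ff|ff
⇒ F over [I-1,I-2,II-1,II-2,III-1,III-2]: 95 consistent
Q/I-1 un ·: QQ|Qq
Q/I-2 aff ·: qq
Q/II-1 un I-1×I-2: Qq
Q/II-2 un ·: Qq
Q/III-1 un II-1×II-2: QQ|Qq
Q/III-2 aff II-1×II-2: qq
⇒ Q over [I-1,I-2,II-1,II-2,III-1,III-2]: 4 consistent
T/I-1 aff ·: tt
T/I-2 un ·: TT|Tt
T/II-1 un I-1×I-2: Tt
T/II-2 ? ·: TT|Tt|tt
T/III-1 ? II-1×II-2: TT|Tt|tt
T/III-2 un II-1×II-2: TT|Tt
⇒ T over [I-1,I-2,II-1,II-2,III-1,III-2]: 24 consistent

II-1 ∈ {FF Qq Tt, Ff Qq Tt, ff Qq Tt}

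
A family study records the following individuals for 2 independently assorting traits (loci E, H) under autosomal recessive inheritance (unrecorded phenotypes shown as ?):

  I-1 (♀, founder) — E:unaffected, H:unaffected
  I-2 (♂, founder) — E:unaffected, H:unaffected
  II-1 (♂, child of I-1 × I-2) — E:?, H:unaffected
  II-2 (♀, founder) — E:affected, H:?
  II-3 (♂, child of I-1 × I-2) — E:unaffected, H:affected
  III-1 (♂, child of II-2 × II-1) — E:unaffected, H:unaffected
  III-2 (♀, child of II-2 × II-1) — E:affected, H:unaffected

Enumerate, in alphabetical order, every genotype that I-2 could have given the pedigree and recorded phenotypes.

I-2 ∈ {EE Hh, Ee Hh}

E/I-1 un ·: EE|Ee
E/I-2 un ·: EE|Ee
E/II-1 ? I-1×I-2: Ee
E/II-2 aff ·: ee
E/II-3 un I-1×I-2: EE|Ee
E/III-1 un II-2×II-1: Ee
E/III-2 aff II-2×II-1: ee
⇒ E over [I-1,I-2,II-1,II-2,II-3,III-1,III-2]: 6 consistent
H/I-1 un ·: Hh
H/I-2 un ·: Hh
H/II-1 un I-1×I-2: HH|Hh
H/II-2 ? ·: HH|Hh|hh
H/II-3 aff I-1×I-2: hh
H/III-1 un II-2×II-1: HH|Hh
H/III-2 un II-2×II-1: HH|Hh
⇒ H over [I-1,I-2,II-1,II-2,II-3,III-1,III-2]: 15 consistent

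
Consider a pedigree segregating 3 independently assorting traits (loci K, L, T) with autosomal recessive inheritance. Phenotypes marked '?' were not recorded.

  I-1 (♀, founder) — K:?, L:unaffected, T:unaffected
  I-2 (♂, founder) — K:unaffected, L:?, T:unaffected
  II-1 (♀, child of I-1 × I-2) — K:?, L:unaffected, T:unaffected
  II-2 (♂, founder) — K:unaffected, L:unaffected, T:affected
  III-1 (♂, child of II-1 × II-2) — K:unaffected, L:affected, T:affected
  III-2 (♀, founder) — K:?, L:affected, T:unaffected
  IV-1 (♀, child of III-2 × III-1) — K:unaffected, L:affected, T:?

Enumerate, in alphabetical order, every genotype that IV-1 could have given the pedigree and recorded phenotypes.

IV-1 ∈ {KK ll Tt, KK ll tt, Kk ll Tt, Kk ll tt}

K/I-1 ? ·: KK|Kk|kk
K/I-2 un ·: KK|Kk
K/II-1 ? I-1×I-2: KK|Kk|kk
K/II-2 un ·: KK|Kk
K/III-1 un II-1×II-2: KK|Kk
K/III-2 ? ·: KK|Kk|kk
K/IV-1 un III-2×III-1: KK|Kk
⇒ K over [I-1,I-2,II-1,II-2,III-1,III-2,IV-1]: 162 consistent
L/I-1 un ·: LL|Ll
L/I-2 ? ·: LL|Ll|ll
L/II-1 un I-1×I-2: Ll
L/II-2 un ·: Ll
L/III-1 aff II-1×II-2: ll
L/III-2 aff ·: ll
L/IV-1 aff III-2×III-1: ll
⇒ L over [I-1,I-2,II-1,II-2,III-1,III-2,IV-1]: 5 consistent
T/I-1 un ·: TT|Tt
T/I-2 un ·: TT|Tt
T/II-1 un I-1×I-2: Tt
T/II-2 aff ·: tt
T/III-1 aff II-1×II-2: tt
T/III-2 un ·: TT|Tt
T/IV-1 ? III-2×III-1: Tt|tt
⇒ T over [I-1,I-2,II-1,II-2,III-1,III-2,IV-1]: 9 consistent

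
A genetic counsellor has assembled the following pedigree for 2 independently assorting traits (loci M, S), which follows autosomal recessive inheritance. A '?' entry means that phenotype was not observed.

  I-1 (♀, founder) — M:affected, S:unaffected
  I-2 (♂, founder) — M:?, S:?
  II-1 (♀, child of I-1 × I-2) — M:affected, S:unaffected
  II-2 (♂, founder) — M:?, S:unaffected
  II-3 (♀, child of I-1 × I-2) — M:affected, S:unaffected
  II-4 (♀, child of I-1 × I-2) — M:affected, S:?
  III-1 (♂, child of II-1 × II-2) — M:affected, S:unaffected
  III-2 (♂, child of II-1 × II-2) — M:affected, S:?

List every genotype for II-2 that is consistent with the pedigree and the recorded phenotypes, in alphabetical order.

M/I-1 aff ·: mm
M/I-2 ? ·: Mm|mm
M/II-1 aff I-1×I-2: mm
M/II-2 ? ·: Mm|mm
M/II-3 aff I-1×I-2: mm
M/II-4 aff I-1×I-2: mm
M/III-1 aff II-1×II-2: mm
M/III-2 aff II-1×II-2: mm
⇒ M over [I-1,I-2,II-1,II-2,II-3,II-4,III-1,III-2]: 4 consistent
S/I-1 un ·: SS|Ss
S/I-2 ? ·: SS|Ss|ss
S/II-1 un I-1×I-2: SS|Ss
S/II-2 un ·: SS|Ss
S/II-3 un I-1×I-2: SS|Ss
S/II-4 ? I-1×I-2: SS|Ss|ss
S/III-1 un II-1×II-2: SS|Ss
S/III-2 ? II-1×II-2: SS|Ss|ss
⇒ S over [I-1,I-2,II-1,II-2,II-3,II-4,III-1,III-2]: 245 consistent

II-2 ∈ {Mm SS, Mm Ss, mm SS, mm Ss}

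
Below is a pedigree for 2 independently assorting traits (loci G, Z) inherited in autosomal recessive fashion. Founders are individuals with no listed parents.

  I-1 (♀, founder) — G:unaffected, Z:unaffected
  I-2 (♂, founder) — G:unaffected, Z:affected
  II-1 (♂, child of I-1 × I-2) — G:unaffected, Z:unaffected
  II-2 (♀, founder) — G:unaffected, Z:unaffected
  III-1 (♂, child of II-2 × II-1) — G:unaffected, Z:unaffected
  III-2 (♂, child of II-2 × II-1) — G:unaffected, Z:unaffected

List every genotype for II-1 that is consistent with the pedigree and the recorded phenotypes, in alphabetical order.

G/I-1 un ·: GG|Gg
G/I-2 un ·: GG|Gg
G/II-1 un I-1×I-2: GG|Gg
G/II-2 un ·: GG|Gg
G/III-1 un II-2×II-1: GG|Gg
G/III-2 un II-2×II-1: GG|Gg
⇒ G over [I-1,I-2,II-1,II-2,III-1,III-2]: 44 consistent
Z/I-1 un ·: ZZ|Zz
Z/I-2 aff ·: zz
Z/II-1 un I-1×I-2: Zz
Z/II-2 un ·: ZZ|Zz
Z/III-1 un II-2×II-1: ZZ|Zz
Z/III-2 un II-2×II-1: ZZ|Zz
⇒ Z over [I-1,I-2,II-1,II-2,III-1,III-2]: 16 consistent

II-1 ∈ {GG Zz, Gg Zz}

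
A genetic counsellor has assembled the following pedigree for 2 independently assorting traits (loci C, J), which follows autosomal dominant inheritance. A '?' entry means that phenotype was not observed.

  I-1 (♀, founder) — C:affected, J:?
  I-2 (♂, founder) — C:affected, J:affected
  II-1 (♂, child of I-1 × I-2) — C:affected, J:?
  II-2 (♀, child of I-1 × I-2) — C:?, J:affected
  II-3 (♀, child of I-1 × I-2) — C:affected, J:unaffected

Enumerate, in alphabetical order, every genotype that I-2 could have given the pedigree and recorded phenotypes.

I-2 ∈ {CC Jj, Cc Jj}

C/I-1 aff ·: Cc|CC
C/I-2 aff ·: Cc|CC
C/II-1 aff I-1×I-2: Cc|CC
C/II-2 ? I-1×I-2: cc|Cc|CC
C/II-3 aff I-1×I-2: Cc|CC
⇒ C over [I-1,I-2,II-1,II-2,II-3]: 29 consistent
J/I-1 ? ·: jj|Jj
J/I-2 aff ·: Jj
J/II-1 ? I-1×I-2: jj|Jj|JJ
J/II-2 aff I-1×I-2: Jj|JJ
J/II-3 un I-1×I-2: jj
⇒ J over [I-1,I-2,II-1,II-2,II-3]: 8 consistent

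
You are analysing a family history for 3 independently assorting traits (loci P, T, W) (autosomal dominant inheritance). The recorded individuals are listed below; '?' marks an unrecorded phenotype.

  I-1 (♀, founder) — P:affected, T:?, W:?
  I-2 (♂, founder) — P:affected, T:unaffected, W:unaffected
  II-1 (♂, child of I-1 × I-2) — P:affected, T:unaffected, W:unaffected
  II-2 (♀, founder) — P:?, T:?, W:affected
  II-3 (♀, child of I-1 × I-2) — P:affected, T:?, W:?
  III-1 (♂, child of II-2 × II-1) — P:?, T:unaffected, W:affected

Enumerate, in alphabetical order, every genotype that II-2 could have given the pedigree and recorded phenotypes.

P/I-1 aff ·: Pp|PP
P/I-2 aff ·: Pp|PP
P/II-1 aff I-1×I-2: Pp|PP
P/II-2 ? ·: pp|Pp|PP
P/II-3 aff I-1×I-2: Pp|PP
P/III-1 ? II-2×II-1: pp|Pp|PP
⇒ P over [I-1,I-2,II-1,II-2,II-3,III-1]: 70 consistent
T/I-1 ? ·: tt|Tt
T/I-2 un ·: tt
T/II-1 un I-1×I-2: tt
T/II-2 ? ·: tt|Tt
T/II-3 ? I-1×I-2: tt|Tt
T/III-1 un II-2×II-1: tt
⇒ T over [I-1,I-2,II-1,II-2,II-3,III-1]: 6 consistent
W/I-1 ? ·: ww|Ww
W/I-2 un ·: ww
W/II-1 un I-1×I-2: ww
W/II-2 aff ·: Ww|WW
W/II-3 ? I-1×I-2: ww|Ww
W/III-1 aff II-2×II-1: Ww
⇒ W over [I-1,I-2,II-1,II-2,II-3,III-1]: 6 consistent

II-2 ∈ {PP Tt WW, PP Tt Ww, PP tt WW, PP tt Ww, Pp Tt WW, Pp Tt Ww, Pp tt WW, Pp tt Ww, pp Tt WW, pp Tt Ww, pp tt WW, pp tt Ww}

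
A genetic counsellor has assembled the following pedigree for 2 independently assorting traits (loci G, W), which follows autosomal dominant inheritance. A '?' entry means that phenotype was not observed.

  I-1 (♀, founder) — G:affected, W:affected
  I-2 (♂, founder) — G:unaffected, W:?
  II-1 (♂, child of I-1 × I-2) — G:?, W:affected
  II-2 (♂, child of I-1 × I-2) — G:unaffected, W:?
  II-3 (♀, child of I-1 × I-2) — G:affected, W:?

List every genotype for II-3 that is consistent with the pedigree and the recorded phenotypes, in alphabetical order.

II-3 ∈ {Gg WW, Gg Ww, Gg ww}

G/I-1 aff ·: Gg
G/I-2 un ·: gg
G/II-1 ? I-1×I-2: gg|Gg
G/II-2 un I-1×I-2: gg
G/II-3 aff I-1×I-2: Gg
⇒ G over [I-1,I-2,II-1,II-2,II-3]: 2 consistent
W/I-1 aff ·: Ww|WW
W/I-2 ? ·: ww|Ww|WW
W/II-1 aff I-1×I-2: Ww|WW
W/II-2 ? I-1×I-2: ww|Ww|WW
W/II-3 ? I-1×I-2: ww|Ww|WW
⇒ W over [I-1,I-2,II-1,II-2,II-3]: 40 consistent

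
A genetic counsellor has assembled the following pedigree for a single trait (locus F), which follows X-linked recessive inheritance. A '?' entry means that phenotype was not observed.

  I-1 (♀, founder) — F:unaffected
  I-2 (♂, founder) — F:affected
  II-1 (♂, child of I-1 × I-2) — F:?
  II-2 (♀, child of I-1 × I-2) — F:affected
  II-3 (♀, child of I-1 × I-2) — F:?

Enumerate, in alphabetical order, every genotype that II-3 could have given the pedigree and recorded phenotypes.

F/I-1 un ·: X^FX^f
F/I-2 aff ·: X^fY
F/II-1 ? I-1×I-2: X^FY|X^fY
F/II-2 aff I-1×I-2: X^fX^f
F/II-3 ? I-1×I-2: X^FX^f|X^fX^f
⇒ F over [I-1,I-2,II-1,II-2,II-3]: 4 consistent

II-3 ∈ {X^FX^f, X^fX^f}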